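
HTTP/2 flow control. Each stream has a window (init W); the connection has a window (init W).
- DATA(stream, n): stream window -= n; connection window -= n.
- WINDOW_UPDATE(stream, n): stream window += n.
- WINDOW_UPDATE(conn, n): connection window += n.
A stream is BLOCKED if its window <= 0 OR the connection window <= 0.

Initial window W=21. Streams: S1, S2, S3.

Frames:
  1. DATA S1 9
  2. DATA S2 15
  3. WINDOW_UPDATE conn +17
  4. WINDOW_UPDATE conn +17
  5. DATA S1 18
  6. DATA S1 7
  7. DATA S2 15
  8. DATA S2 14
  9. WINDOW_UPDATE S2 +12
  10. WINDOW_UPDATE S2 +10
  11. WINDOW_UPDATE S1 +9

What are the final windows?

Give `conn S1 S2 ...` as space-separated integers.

Op 1: conn=12 S1=12 S2=21 S3=21 blocked=[]
Op 2: conn=-3 S1=12 S2=6 S3=21 blocked=[1, 2, 3]
Op 3: conn=14 S1=12 S2=6 S3=21 blocked=[]
Op 4: conn=31 S1=12 S2=6 S3=21 blocked=[]
Op 5: conn=13 S1=-6 S2=6 S3=21 blocked=[1]
Op 6: conn=6 S1=-13 S2=6 S3=21 blocked=[1]
Op 7: conn=-9 S1=-13 S2=-9 S3=21 blocked=[1, 2, 3]
Op 8: conn=-23 S1=-13 S2=-23 S3=21 blocked=[1, 2, 3]
Op 9: conn=-23 S1=-13 S2=-11 S3=21 blocked=[1, 2, 3]
Op 10: conn=-23 S1=-13 S2=-1 S3=21 blocked=[1, 2, 3]
Op 11: conn=-23 S1=-4 S2=-1 S3=21 blocked=[1, 2, 3]

Answer: -23 -4 -1 21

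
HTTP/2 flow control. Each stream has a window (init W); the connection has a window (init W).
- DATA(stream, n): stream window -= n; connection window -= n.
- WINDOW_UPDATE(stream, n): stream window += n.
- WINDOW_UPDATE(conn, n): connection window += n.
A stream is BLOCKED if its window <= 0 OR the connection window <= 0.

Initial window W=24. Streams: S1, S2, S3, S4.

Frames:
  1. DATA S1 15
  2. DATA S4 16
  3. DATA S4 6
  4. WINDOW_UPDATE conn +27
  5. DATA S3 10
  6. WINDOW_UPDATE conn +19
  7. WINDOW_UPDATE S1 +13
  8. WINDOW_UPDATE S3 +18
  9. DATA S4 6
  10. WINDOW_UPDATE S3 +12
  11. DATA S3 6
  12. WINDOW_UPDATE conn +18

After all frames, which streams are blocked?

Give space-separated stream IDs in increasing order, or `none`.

Op 1: conn=9 S1=9 S2=24 S3=24 S4=24 blocked=[]
Op 2: conn=-7 S1=9 S2=24 S3=24 S4=8 blocked=[1, 2, 3, 4]
Op 3: conn=-13 S1=9 S2=24 S3=24 S4=2 blocked=[1, 2, 3, 4]
Op 4: conn=14 S1=9 S2=24 S3=24 S4=2 blocked=[]
Op 5: conn=4 S1=9 S2=24 S3=14 S4=2 blocked=[]
Op 6: conn=23 S1=9 S2=24 S3=14 S4=2 blocked=[]
Op 7: conn=23 S1=22 S2=24 S3=14 S4=2 blocked=[]
Op 8: conn=23 S1=22 S2=24 S3=32 S4=2 blocked=[]
Op 9: conn=17 S1=22 S2=24 S3=32 S4=-4 blocked=[4]
Op 10: conn=17 S1=22 S2=24 S3=44 S4=-4 blocked=[4]
Op 11: conn=11 S1=22 S2=24 S3=38 S4=-4 blocked=[4]
Op 12: conn=29 S1=22 S2=24 S3=38 S4=-4 blocked=[4]

Answer: S4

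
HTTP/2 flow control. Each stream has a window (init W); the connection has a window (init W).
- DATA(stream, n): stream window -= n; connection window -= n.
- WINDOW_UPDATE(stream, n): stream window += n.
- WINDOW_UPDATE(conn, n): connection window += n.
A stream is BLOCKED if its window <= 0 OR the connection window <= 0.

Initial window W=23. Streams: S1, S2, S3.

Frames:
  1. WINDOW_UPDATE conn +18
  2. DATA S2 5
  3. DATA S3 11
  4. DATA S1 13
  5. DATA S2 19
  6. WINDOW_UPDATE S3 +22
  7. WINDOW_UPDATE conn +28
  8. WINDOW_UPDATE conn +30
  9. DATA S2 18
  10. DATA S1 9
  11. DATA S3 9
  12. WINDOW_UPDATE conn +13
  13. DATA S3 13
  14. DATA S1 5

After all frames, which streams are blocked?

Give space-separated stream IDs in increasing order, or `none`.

Answer: S1 S2

Derivation:
Op 1: conn=41 S1=23 S2=23 S3=23 blocked=[]
Op 2: conn=36 S1=23 S2=18 S3=23 blocked=[]
Op 3: conn=25 S1=23 S2=18 S3=12 blocked=[]
Op 4: conn=12 S1=10 S2=18 S3=12 blocked=[]
Op 5: conn=-7 S1=10 S2=-1 S3=12 blocked=[1, 2, 3]
Op 6: conn=-7 S1=10 S2=-1 S3=34 blocked=[1, 2, 3]
Op 7: conn=21 S1=10 S2=-1 S3=34 blocked=[2]
Op 8: conn=51 S1=10 S2=-1 S3=34 blocked=[2]
Op 9: conn=33 S1=10 S2=-19 S3=34 blocked=[2]
Op 10: conn=24 S1=1 S2=-19 S3=34 blocked=[2]
Op 11: conn=15 S1=1 S2=-19 S3=25 blocked=[2]
Op 12: conn=28 S1=1 S2=-19 S3=25 blocked=[2]
Op 13: conn=15 S1=1 S2=-19 S3=12 blocked=[2]
Op 14: conn=10 S1=-4 S2=-19 S3=12 blocked=[1, 2]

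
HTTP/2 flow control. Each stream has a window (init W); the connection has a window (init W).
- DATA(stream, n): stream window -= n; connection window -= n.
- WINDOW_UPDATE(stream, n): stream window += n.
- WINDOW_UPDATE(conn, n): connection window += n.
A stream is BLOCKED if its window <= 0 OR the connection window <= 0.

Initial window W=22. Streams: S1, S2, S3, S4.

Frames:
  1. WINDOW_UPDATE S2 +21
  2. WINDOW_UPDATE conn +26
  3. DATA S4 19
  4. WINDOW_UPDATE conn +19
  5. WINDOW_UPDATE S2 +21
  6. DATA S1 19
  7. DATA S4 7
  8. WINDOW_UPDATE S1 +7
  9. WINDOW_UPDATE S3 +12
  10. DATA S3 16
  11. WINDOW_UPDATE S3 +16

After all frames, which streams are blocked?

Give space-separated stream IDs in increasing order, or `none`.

Answer: S4

Derivation:
Op 1: conn=22 S1=22 S2=43 S3=22 S4=22 blocked=[]
Op 2: conn=48 S1=22 S2=43 S3=22 S4=22 blocked=[]
Op 3: conn=29 S1=22 S2=43 S3=22 S4=3 blocked=[]
Op 4: conn=48 S1=22 S2=43 S3=22 S4=3 blocked=[]
Op 5: conn=48 S1=22 S2=64 S3=22 S4=3 blocked=[]
Op 6: conn=29 S1=3 S2=64 S3=22 S4=3 blocked=[]
Op 7: conn=22 S1=3 S2=64 S3=22 S4=-4 blocked=[4]
Op 8: conn=22 S1=10 S2=64 S3=22 S4=-4 blocked=[4]
Op 9: conn=22 S1=10 S2=64 S3=34 S4=-4 blocked=[4]
Op 10: conn=6 S1=10 S2=64 S3=18 S4=-4 blocked=[4]
Op 11: conn=6 S1=10 S2=64 S3=34 S4=-4 blocked=[4]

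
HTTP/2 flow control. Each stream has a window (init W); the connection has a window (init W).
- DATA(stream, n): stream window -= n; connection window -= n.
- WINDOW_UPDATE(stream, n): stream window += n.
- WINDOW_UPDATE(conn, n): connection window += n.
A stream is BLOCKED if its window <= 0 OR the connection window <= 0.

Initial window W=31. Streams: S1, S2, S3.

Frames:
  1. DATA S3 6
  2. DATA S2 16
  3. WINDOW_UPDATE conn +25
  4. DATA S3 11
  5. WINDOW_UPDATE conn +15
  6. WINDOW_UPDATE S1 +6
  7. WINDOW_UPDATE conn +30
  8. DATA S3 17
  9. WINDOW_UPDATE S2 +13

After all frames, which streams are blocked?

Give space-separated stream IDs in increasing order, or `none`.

Op 1: conn=25 S1=31 S2=31 S3=25 blocked=[]
Op 2: conn=9 S1=31 S2=15 S3=25 blocked=[]
Op 3: conn=34 S1=31 S2=15 S3=25 blocked=[]
Op 4: conn=23 S1=31 S2=15 S3=14 blocked=[]
Op 5: conn=38 S1=31 S2=15 S3=14 blocked=[]
Op 6: conn=38 S1=37 S2=15 S3=14 blocked=[]
Op 7: conn=68 S1=37 S2=15 S3=14 blocked=[]
Op 8: conn=51 S1=37 S2=15 S3=-3 blocked=[3]
Op 9: conn=51 S1=37 S2=28 S3=-3 blocked=[3]

Answer: S3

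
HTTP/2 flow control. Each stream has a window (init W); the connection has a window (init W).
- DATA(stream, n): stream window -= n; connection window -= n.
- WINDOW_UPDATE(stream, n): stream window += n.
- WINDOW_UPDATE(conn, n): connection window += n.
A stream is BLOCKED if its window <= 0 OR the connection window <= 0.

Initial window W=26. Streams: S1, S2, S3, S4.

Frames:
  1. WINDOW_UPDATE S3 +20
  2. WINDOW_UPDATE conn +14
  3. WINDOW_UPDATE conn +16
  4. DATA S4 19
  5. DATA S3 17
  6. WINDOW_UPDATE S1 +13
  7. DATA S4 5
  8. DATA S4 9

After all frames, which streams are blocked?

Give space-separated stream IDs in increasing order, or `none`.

Op 1: conn=26 S1=26 S2=26 S3=46 S4=26 blocked=[]
Op 2: conn=40 S1=26 S2=26 S3=46 S4=26 blocked=[]
Op 3: conn=56 S1=26 S2=26 S3=46 S4=26 blocked=[]
Op 4: conn=37 S1=26 S2=26 S3=46 S4=7 blocked=[]
Op 5: conn=20 S1=26 S2=26 S3=29 S4=7 blocked=[]
Op 6: conn=20 S1=39 S2=26 S3=29 S4=7 blocked=[]
Op 7: conn=15 S1=39 S2=26 S3=29 S4=2 blocked=[]
Op 8: conn=6 S1=39 S2=26 S3=29 S4=-7 blocked=[4]

Answer: S4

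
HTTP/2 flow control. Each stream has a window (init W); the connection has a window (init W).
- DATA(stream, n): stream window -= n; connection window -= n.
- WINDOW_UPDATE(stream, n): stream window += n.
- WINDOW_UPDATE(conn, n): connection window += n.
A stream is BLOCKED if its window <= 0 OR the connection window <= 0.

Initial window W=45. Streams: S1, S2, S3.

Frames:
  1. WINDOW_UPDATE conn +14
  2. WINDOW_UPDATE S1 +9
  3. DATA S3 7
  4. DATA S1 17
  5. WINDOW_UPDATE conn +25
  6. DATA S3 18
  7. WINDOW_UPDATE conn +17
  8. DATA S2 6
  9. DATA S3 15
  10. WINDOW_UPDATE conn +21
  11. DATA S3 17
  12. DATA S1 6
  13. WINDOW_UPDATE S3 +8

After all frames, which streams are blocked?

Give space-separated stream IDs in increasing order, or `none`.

Op 1: conn=59 S1=45 S2=45 S3=45 blocked=[]
Op 2: conn=59 S1=54 S2=45 S3=45 blocked=[]
Op 3: conn=52 S1=54 S2=45 S3=38 blocked=[]
Op 4: conn=35 S1=37 S2=45 S3=38 blocked=[]
Op 5: conn=60 S1=37 S2=45 S3=38 blocked=[]
Op 6: conn=42 S1=37 S2=45 S3=20 blocked=[]
Op 7: conn=59 S1=37 S2=45 S3=20 blocked=[]
Op 8: conn=53 S1=37 S2=39 S3=20 blocked=[]
Op 9: conn=38 S1=37 S2=39 S3=5 blocked=[]
Op 10: conn=59 S1=37 S2=39 S3=5 blocked=[]
Op 11: conn=42 S1=37 S2=39 S3=-12 blocked=[3]
Op 12: conn=36 S1=31 S2=39 S3=-12 blocked=[3]
Op 13: conn=36 S1=31 S2=39 S3=-4 blocked=[3]

Answer: S3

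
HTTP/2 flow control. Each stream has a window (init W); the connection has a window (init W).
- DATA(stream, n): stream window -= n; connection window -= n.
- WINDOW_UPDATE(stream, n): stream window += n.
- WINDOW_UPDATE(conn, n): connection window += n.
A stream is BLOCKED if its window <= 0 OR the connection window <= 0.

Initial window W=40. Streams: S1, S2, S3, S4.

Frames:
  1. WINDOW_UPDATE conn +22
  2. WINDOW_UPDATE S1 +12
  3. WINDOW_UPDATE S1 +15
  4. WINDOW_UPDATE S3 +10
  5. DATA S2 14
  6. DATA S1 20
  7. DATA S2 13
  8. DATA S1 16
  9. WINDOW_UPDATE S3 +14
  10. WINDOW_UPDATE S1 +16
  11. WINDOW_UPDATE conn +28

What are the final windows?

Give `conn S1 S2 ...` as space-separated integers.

Op 1: conn=62 S1=40 S2=40 S3=40 S4=40 blocked=[]
Op 2: conn=62 S1=52 S2=40 S3=40 S4=40 blocked=[]
Op 3: conn=62 S1=67 S2=40 S3=40 S4=40 blocked=[]
Op 4: conn=62 S1=67 S2=40 S3=50 S4=40 blocked=[]
Op 5: conn=48 S1=67 S2=26 S3=50 S4=40 blocked=[]
Op 6: conn=28 S1=47 S2=26 S3=50 S4=40 blocked=[]
Op 7: conn=15 S1=47 S2=13 S3=50 S4=40 blocked=[]
Op 8: conn=-1 S1=31 S2=13 S3=50 S4=40 blocked=[1, 2, 3, 4]
Op 9: conn=-1 S1=31 S2=13 S3=64 S4=40 blocked=[1, 2, 3, 4]
Op 10: conn=-1 S1=47 S2=13 S3=64 S4=40 blocked=[1, 2, 3, 4]
Op 11: conn=27 S1=47 S2=13 S3=64 S4=40 blocked=[]

Answer: 27 47 13 64 40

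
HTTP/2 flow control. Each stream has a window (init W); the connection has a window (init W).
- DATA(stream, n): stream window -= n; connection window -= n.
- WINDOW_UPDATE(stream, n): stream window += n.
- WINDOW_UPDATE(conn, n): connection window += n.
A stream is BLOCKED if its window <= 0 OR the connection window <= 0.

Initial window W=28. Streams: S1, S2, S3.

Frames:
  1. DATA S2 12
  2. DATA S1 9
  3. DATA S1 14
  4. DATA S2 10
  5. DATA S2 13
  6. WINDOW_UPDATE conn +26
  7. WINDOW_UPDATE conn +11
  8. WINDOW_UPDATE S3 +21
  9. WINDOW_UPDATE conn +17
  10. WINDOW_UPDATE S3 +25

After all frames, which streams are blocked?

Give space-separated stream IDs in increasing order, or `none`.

Answer: S2

Derivation:
Op 1: conn=16 S1=28 S2=16 S3=28 blocked=[]
Op 2: conn=7 S1=19 S2=16 S3=28 blocked=[]
Op 3: conn=-7 S1=5 S2=16 S3=28 blocked=[1, 2, 3]
Op 4: conn=-17 S1=5 S2=6 S3=28 blocked=[1, 2, 3]
Op 5: conn=-30 S1=5 S2=-7 S3=28 blocked=[1, 2, 3]
Op 6: conn=-4 S1=5 S2=-7 S3=28 blocked=[1, 2, 3]
Op 7: conn=7 S1=5 S2=-7 S3=28 blocked=[2]
Op 8: conn=7 S1=5 S2=-7 S3=49 blocked=[2]
Op 9: conn=24 S1=5 S2=-7 S3=49 blocked=[2]
Op 10: conn=24 S1=5 S2=-7 S3=74 blocked=[2]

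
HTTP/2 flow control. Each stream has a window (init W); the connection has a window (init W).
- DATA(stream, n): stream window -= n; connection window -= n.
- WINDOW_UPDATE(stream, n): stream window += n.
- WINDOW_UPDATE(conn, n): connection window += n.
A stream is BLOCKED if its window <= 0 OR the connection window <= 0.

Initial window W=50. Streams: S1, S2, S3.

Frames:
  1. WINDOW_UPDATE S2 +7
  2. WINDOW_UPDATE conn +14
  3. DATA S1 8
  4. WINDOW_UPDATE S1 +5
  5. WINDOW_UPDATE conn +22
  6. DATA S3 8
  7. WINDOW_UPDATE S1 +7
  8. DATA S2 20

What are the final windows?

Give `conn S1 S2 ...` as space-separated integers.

Answer: 50 54 37 42

Derivation:
Op 1: conn=50 S1=50 S2=57 S3=50 blocked=[]
Op 2: conn=64 S1=50 S2=57 S3=50 blocked=[]
Op 3: conn=56 S1=42 S2=57 S3=50 blocked=[]
Op 4: conn=56 S1=47 S2=57 S3=50 blocked=[]
Op 5: conn=78 S1=47 S2=57 S3=50 blocked=[]
Op 6: conn=70 S1=47 S2=57 S3=42 blocked=[]
Op 7: conn=70 S1=54 S2=57 S3=42 blocked=[]
Op 8: conn=50 S1=54 S2=37 S3=42 blocked=[]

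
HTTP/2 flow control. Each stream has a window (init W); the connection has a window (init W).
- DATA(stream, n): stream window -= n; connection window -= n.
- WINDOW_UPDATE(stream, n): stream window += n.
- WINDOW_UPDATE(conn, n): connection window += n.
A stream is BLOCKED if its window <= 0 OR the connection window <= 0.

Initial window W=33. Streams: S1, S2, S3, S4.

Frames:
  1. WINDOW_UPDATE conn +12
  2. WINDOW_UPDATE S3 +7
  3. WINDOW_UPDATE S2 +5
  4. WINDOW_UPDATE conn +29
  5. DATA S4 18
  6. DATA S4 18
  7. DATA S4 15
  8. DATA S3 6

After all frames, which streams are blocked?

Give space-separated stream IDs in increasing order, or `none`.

Answer: S4

Derivation:
Op 1: conn=45 S1=33 S2=33 S3=33 S4=33 blocked=[]
Op 2: conn=45 S1=33 S2=33 S3=40 S4=33 blocked=[]
Op 3: conn=45 S1=33 S2=38 S3=40 S4=33 blocked=[]
Op 4: conn=74 S1=33 S2=38 S3=40 S4=33 blocked=[]
Op 5: conn=56 S1=33 S2=38 S3=40 S4=15 blocked=[]
Op 6: conn=38 S1=33 S2=38 S3=40 S4=-3 blocked=[4]
Op 7: conn=23 S1=33 S2=38 S3=40 S4=-18 blocked=[4]
Op 8: conn=17 S1=33 S2=38 S3=34 S4=-18 blocked=[4]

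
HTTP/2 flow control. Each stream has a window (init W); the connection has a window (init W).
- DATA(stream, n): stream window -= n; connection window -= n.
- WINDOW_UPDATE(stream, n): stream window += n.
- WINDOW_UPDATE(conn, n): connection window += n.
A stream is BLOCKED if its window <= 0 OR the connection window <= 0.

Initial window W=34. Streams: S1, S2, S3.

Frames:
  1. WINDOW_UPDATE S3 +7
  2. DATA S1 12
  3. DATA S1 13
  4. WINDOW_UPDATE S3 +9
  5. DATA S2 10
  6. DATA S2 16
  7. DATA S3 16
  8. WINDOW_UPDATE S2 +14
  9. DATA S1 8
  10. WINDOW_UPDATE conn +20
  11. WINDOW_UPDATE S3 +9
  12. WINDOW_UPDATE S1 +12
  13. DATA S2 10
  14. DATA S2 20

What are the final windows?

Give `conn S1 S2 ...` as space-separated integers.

Answer: -51 13 -8 43

Derivation:
Op 1: conn=34 S1=34 S2=34 S3=41 blocked=[]
Op 2: conn=22 S1=22 S2=34 S3=41 blocked=[]
Op 3: conn=9 S1=9 S2=34 S3=41 blocked=[]
Op 4: conn=9 S1=9 S2=34 S3=50 blocked=[]
Op 5: conn=-1 S1=9 S2=24 S3=50 blocked=[1, 2, 3]
Op 6: conn=-17 S1=9 S2=8 S3=50 blocked=[1, 2, 3]
Op 7: conn=-33 S1=9 S2=8 S3=34 blocked=[1, 2, 3]
Op 8: conn=-33 S1=9 S2=22 S3=34 blocked=[1, 2, 3]
Op 9: conn=-41 S1=1 S2=22 S3=34 blocked=[1, 2, 3]
Op 10: conn=-21 S1=1 S2=22 S3=34 blocked=[1, 2, 3]
Op 11: conn=-21 S1=1 S2=22 S3=43 blocked=[1, 2, 3]
Op 12: conn=-21 S1=13 S2=22 S3=43 blocked=[1, 2, 3]
Op 13: conn=-31 S1=13 S2=12 S3=43 blocked=[1, 2, 3]
Op 14: conn=-51 S1=13 S2=-8 S3=43 blocked=[1, 2, 3]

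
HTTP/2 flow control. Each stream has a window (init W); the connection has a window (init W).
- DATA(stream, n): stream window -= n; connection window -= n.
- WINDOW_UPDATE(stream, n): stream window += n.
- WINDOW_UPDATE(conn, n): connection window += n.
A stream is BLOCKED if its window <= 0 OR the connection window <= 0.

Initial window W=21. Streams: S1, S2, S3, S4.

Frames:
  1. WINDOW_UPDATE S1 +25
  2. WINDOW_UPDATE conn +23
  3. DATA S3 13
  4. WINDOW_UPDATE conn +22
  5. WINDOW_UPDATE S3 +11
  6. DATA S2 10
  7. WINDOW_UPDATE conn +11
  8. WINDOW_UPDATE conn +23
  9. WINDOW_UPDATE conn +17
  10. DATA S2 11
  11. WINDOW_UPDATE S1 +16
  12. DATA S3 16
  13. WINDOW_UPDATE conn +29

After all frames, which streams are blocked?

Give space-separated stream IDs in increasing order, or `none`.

Answer: S2

Derivation:
Op 1: conn=21 S1=46 S2=21 S3=21 S4=21 blocked=[]
Op 2: conn=44 S1=46 S2=21 S3=21 S4=21 blocked=[]
Op 3: conn=31 S1=46 S2=21 S3=8 S4=21 blocked=[]
Op 4: conn=53 S1=46 S2=21 S3=8 S4=21 blocked=[]
Op 5: conn=53 S1=46 S2=21 S3=19 S4=21 blocked=[]
Op 6: conn=43 S1=46 S2=11 S3=19 S4=21 blocked=[]
Op 7: conn=54 S1=46 S2=11 S3=19 S4=21 blocked=[]
Op 8: conn=77 S1=46 S2=11 S3=19 S4=21 blocked=[]
Op 9: conn=94 S1=46 S2=11 S3=19 S4=21 blocked=[]
Op 10: conn=83 S1=46 S2=0 S3=19 S4=21 blocked=[2]
Op 11: conn=83 S1=62 S2=0 S3=19 S4=21 blocked=[2]
Op 12: conn=67 S1=62 S2=0 S3=3 S4=21 blocked=[2]
Op 13: conn=96 S1=62 S2=0 S3=3 S4=21 blocked=[2]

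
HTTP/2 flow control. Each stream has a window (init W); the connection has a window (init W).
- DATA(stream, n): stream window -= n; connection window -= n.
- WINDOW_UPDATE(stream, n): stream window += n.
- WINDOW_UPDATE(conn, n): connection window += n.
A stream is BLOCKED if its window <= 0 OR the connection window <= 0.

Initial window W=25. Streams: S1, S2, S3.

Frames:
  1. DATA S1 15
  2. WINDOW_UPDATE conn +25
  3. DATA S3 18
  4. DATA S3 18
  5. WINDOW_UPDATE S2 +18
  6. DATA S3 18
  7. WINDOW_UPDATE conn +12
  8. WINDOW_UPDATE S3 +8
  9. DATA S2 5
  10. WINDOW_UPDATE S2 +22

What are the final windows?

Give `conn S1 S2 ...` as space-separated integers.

Answer: -12 10 60 -21

Derivation:
Op 1: conn=10 S1=10 S2=25 S3=25 blocked=[]
Op 2: conn=35 S1=10 S2=25 S3=25 blocked=[]
Op 3: conn=17 S1=10 S2=25 S3=7 blocked=[]
Op 4: conn=-1 S1=10 S2=25 S3=-11 blocked=[1, 2, 3]
Op 5: conn=-1 S1=10 S2=43 S3=-11 blocked=[1, 2, 3]
Op 6: conn=-19 S1=10 S2=43 S3=-29 blocked=[1, 2, 3]
Op 7: conn=-7 S1=10 S2=43 S3=-29 blocked=[1, 2, 3]
Op 8: conn=-7 S1=10 S2=43 S3=-21 blocked=[1, 2, 3]
Op 9: conn=-12 S1=10 S2=38 S3=-21 blocked=[1, 2, 3]
Op 10: conn=-12 S1=10 S2=60 S3=-21 blocked=[1, 2, 3]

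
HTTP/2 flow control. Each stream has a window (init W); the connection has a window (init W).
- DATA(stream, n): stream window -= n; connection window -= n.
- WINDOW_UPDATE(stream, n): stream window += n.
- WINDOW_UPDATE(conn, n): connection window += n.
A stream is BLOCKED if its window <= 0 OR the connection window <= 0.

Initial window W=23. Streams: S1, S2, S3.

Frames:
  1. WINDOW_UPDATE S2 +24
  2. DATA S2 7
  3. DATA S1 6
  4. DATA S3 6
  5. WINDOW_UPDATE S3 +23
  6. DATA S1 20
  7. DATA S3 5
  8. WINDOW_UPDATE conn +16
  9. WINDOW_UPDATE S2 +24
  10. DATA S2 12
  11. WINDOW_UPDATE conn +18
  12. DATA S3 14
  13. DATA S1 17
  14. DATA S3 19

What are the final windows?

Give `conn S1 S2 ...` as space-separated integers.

Op 1: conn=23 S1=23 S2=47 S3=23 blocked=[]
Op 2: conn=16 S1=23 S2=40 S3=23 blocked=[]
Op 3: conn=10 S1=17 S2=40 S3=23 blocked=[]
Op 4: conn=4 S1=17 S2=40 S3=17 blocked=[]
Op 5: conn=4 S1=17 S2=40 S3=40 blocked=[]
Op 6: conn=-16 S1=-3 S2=40 S3=40 blocked=[1, 2, 3]
Op 7: conn=-21 S1=-3 S2=40 S3=35 blocked=[1, 2, 3]
Op 8: conn=-5 S1=-3 S2=40 S3=35 blocked=[1, 2, 3]
Op 9: conn=-5 S1=-3 S2=64 S3=35 blocked=[1, 2, 3]
Op 10: conn=-17 S1=-3 S2=52 S3=35 blocked=[1, 2, 3]
Op 11: conn=1 S1=-3 S2=52 S3=35 blocked=[1]
Op 12: conn=-13 S1=-3 S2=52 S3=21 blocked=[1, 2, 3]
Op 13: conn=-30 S1=-20 S2=52 S3=21 blocked=[1, 2, 3]
Op 14: conn=-49 S1=-20 S2=52 S3=2 blocked=[1, 2, 3]

Answer: -49 -20 52 2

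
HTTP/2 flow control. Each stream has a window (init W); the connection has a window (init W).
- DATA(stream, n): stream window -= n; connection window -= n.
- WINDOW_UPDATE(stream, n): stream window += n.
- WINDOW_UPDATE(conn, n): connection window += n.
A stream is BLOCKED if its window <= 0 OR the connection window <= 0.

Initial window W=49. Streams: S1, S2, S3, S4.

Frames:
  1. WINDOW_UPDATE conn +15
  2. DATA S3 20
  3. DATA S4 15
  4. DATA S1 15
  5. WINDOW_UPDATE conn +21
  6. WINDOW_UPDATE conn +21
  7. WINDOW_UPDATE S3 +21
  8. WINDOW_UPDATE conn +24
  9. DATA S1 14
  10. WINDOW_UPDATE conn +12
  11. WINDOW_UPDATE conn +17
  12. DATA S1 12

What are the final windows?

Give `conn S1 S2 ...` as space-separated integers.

Op 1: conn=64 S1=49 S2=49 S3=49 S4=49 blocked=[]
Op 2: conn=44 S1=49 S2=49 S3=29 S4=49 blocked=[]
Op 3: conn=29 S1=49 S2=49 S3=29 S4=34 blocked=[]
Op 4: conn=14 S1=34 S2=49 S3=29 S4=34 blocked=[]
Op 5: conn=35 S1=34 S2=49 S3=29 S4=34 blocked=[]
Op 6: conn=56 S1=34 S2=49 S3=29 S4=34 blocked=[]
Op 7: conn=56 S1=34 S2=49 S3=50 S4=34 blocked=[]
Op 8: conn=80 S1=34 S2=49 S3=50 S4=34 blocked=[]
Op 9: conn=66 S1=20 S2=49 S3=50 S4=34 blocked=[]
Op 10: conn=78 S1=20 S2=49 S3=50 S4=34 blocked=[]
Op 11: conn=95 S1=20 S2=49 S3=50 S4=34 blocked=[]
Op 12: conn=83 S1=8 S2=49 S3=50 S4=34 blocked=[]

Answer: 83 8 49 50 34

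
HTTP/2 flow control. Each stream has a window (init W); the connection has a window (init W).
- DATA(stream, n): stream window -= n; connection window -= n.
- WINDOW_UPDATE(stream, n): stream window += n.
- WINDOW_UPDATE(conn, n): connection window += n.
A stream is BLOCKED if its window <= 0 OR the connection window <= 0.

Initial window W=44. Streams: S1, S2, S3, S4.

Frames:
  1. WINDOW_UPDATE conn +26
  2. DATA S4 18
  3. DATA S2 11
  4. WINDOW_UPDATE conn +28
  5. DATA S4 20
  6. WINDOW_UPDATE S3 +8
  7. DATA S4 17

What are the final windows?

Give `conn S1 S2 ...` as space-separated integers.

Answer: 32 44 33 52 -11

Derivation:
Op 1: conn=70 S1=44 S2=44 S3=44 S4=44 blocked=[]
Op 2: conn=52 S1=44 S2=44 S3=44 S4=26 blocked=[]
Op 3: conn=41 S1=44 S2=33 S3=44 S4=26 blocked=[]
Op 4: conn=69 S1=44 S2=33 S3=44 S4=26 blocked=[]
Op 5: conn=49 S1=44 S2=33 S3=44 S4=6 blocked=[]
Op 6: conn=49 S1=44 S2=33 S3=52 S4=6 blocked=[]
Op 7: conn=32 S1=44 S2=33 S3=52 S4=-11 blocked=[4]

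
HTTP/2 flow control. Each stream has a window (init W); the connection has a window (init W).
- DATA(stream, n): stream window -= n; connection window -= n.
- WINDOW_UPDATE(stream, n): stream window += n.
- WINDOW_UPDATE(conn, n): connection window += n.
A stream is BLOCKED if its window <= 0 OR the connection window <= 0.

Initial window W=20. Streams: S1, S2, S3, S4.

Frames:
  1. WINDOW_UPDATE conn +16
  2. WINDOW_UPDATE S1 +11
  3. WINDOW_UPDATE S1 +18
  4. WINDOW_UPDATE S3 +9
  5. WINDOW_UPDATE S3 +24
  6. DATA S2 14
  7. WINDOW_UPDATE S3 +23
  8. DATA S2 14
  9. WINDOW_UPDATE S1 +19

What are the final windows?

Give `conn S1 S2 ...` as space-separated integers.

Answer: 8 68 -8 76 20

Derivation:
Op 1: conn=36 S1=20 S2=20 S3=20 S4=20 blocked=[]
Op 2: conn=36 S1=31 S2=20 S3=20 S4=20 blocked=[]
Op 3: conn=36 S1=49 S2=20 S3=20 S4=20 blocked=[]
Op 4: conn=36 S1=49 S2=20 S3=29 S4=20 blocked=[]
Op 5: conn=36 S1=49 S2=20 S3=53 S4=20 blocked=[]
Op 6: conn=22 S1=49 S2=6 S3=53 S4=20 blocked=[]
Op 7: conn=22 S1=49 S2=6 S3=76 S4=20 blocked=[]
Op 8: conn=8 S1=49 S2=-8 S3=76 S4=20 blocked=[2]
Op 9: conn=8 S1=68 S2=-8 S3=76 S4=20 blocked=[2]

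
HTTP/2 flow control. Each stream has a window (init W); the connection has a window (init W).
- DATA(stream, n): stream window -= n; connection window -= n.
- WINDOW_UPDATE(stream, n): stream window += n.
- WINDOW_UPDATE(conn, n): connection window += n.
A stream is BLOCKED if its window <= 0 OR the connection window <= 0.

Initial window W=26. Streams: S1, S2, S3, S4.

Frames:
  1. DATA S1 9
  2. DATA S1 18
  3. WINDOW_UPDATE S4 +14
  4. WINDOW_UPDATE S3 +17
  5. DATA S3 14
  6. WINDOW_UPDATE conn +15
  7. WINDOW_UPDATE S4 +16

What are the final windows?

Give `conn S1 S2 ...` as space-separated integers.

Op 1: conn=17 S1=17 S2=26 S3=26 S4=26 blocked=[]
Op 2: conn=-1 S1=-1 S2=26 S3=26 S4=26 blocked=[1, 2, 3, 4]
Op 3: conn=-1 S1=-1 S2=26 S3=26 S4=40 blocked=[1, 2, 3, 4]
Op 4: conn=-1 S1=-1 S2=26 S3=43 S4=40 blocked=[1, 2, 3, 4]
Op 5: conn=-15 S1=-1 S2=26 S3=29 S4=40 blocked=[1, 2, 3, 4]
Op 6: conn=0 S1=-1 S2=26 S3=29 S4=40 blocked=[1, 2, 3, 4]
Op 7: conn=0 S1=-1 S2=26 S3=29 S4=56 blocked=[1, 2, 3, 4]

Answer: 0 -1 26 29 56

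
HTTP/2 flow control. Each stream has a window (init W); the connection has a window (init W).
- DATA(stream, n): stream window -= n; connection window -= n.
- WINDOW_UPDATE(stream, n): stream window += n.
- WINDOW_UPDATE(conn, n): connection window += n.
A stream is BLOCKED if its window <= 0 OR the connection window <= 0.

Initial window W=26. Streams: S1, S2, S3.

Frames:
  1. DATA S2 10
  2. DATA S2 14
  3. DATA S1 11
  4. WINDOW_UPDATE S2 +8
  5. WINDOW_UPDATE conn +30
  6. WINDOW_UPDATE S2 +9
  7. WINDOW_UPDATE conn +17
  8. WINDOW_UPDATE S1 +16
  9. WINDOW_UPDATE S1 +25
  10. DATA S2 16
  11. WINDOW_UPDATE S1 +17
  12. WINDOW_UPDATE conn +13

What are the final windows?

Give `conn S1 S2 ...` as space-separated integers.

Answer: 35 73 3 26

Derivation:
Op 1: conn=16 S1=26 S2=16 S3=26 blocked=[]
Op 2: conn=2 S1=26 S2=2 S3=26 blocked=[]
Op 3: conn=-9 S1=15 S2=2 S3=26 blocked=[1, 2, 3]
Op 4: conn=-9 S1=15 S2=10 S3=26 blocked=[1, 2, 3]
Op 5: conn=21 S1=15 S2=10 S3=26 blocked=[]
Op 6: conn=21 S1=15 S2=19 S3=26 blocked=[]
Op 7: conn=38 S1=15 S2=19 S3=26 blocked=[]
Op 8: conn=38 S1=31 S2=19 S3=26 blocked=[]
Op 9: conn=38 S1=56 S2=19 S3=26 blocked=[]
Op 10: conn=22 S1=56 S2=3 S3=26 blocked=[]
Op 11: conn=22 S1=73 S2=3 S3=26 blocked=[]
Op 12: conn=35 S1=73 S2=3 S3=26 blocked=[]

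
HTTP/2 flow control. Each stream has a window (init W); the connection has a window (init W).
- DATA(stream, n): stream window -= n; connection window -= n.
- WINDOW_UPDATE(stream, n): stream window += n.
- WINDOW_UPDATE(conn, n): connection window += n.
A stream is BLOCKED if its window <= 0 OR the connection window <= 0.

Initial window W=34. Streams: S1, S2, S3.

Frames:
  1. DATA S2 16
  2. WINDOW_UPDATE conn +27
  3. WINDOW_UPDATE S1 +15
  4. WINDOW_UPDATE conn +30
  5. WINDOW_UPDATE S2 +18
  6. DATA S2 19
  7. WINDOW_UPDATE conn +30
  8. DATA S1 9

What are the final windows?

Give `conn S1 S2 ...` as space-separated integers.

Answer: 77 40 17 34

Derivation:
Op 1: conn=18 S1=34 S2=18 S3=34 blocked=[]
Op 2: conn=45 S1=34 S2=18 S3=34 blocked=[]
Op 3: conn=45 S1=49 S2=18 S3=34 blocked=[]
Op 4: conn=75 S1=49 S2=18 S3=34 blocked=[]
Op 5: conn=75 S1=49 S2=36 S3=34 blocked=[]
Op 6: conn=56 S1=49 S2=17 S3=34 blocked=[]
Op 7: conn=86 S1=49 S2=17 S3=34 blocked=[]
Op 8: conn=77 S1=40 S2=17 S3=34 blocked=[]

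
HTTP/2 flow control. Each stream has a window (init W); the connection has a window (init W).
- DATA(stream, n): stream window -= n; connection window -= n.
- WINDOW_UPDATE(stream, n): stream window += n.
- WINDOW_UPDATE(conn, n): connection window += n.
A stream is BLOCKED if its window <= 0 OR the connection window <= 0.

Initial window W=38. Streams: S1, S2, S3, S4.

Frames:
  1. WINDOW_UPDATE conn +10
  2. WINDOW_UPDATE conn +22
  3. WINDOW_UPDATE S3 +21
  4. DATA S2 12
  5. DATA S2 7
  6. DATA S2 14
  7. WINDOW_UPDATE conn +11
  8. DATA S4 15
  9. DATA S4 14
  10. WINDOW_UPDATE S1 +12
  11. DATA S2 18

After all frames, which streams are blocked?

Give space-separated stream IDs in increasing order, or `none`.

Op 1: conn=48 S1=38 S2=38 S3=38 S4=38 blocked=[]
Op 2: conn=70 S1=38 S2=38 S3=38 S4=38 blocked=[]
Op 3: conn=70 S1=38 S2=38 S3=59 S4=38 blocked=[]
Op 4: conn=58 S1=38 S2=26 S3=59 S4=38 blocked=[]
Op 5: conn=51 S1=38 S2=19 S3=59 S4=38 blocked=[]
Op 6: conn=37 S1=38 S2=5 S3=59 S4=38 blocked=[]
Op 7: conn=48 S1=38 S2=5 S3=59 S4=38 blocked=[]
Op 8: conn=33 S1=38 S2=5 S3=59 S4=23 blocked=[]
Op 9: conn=19 S1=38 S2=5 S3=59 S4=9 blocked=[]
Op 10: conn=19 S1=50 S2=5 S3=59 S4=9 blocked=[]
Op 11: conn=1 S1=50 S2=-13 S3=59 S4=9 blocked=[2]

Answer: S2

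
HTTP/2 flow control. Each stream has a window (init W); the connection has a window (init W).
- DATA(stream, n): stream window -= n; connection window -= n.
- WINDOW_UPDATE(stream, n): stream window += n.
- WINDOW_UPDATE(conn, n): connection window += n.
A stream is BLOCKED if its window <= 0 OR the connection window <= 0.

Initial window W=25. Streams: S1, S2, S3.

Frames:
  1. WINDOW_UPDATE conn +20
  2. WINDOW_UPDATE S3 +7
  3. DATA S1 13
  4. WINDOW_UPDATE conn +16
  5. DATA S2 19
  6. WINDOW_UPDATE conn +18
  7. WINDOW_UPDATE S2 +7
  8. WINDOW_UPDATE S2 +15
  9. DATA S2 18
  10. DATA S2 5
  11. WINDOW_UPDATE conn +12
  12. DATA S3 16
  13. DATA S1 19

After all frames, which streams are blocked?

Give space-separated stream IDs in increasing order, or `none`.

Op 1: conn=45 S1=25 S2=25 S3=25 blocked=[]
Op 2: conn=45 S1=25 S2=25 S3=32 blocked=[]
Op 3: conn=32 S1=12 S2=25 S3=32 blocked=[]
Op 4: conn=48 S1=12 S2=25 S3=32 blocked=[]
Op 5: conn=29 S1=12 S2=6 S3=32 blocked=[]
Op 6: conn=47 S1=12 S2=6 S3=32 blocked=[]
Op 7: conn=47 S1=12 S2=13 S3=32 blocked=[]
Op 8: conn=47 S1=12 S2=28 S3=32 blocked=[]
Op 9: conn=29 S1=12 S2=10 S3=32 blocked=[]
Op 10: conn=24 S1=12 S2=5 S3=32 blocked=[]
Op 11: conn=36 S1=12 S2=5 S3=32 blocked=[]
Op 12: conn=20 S1=12 S2=5 S3=16 blocked=[]
Op 13: conn=1 S1=-7 S2=5 S3=16 blocked=[1]

Answer: S1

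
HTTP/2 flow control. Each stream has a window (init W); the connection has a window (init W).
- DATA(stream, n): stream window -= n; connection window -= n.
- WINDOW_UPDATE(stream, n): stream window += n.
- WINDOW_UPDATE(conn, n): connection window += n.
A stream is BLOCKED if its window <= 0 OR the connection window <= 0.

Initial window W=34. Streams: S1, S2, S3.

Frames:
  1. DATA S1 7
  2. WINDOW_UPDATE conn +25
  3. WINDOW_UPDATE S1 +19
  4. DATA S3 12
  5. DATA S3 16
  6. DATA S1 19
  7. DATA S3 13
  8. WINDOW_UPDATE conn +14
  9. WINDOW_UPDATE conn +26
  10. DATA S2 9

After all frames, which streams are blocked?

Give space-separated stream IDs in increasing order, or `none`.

Op 1: conn=27 S1=27 S2=34 S3=34 blocked=[]
Op 2: conn=52 S1=27 S2=34 S3=34 blocked=[]
Op 3: conn=52 S1=46 S2=34 S3=34 blocked=[]
Op 4: conn=40 S1=46 S2=34 S3=22 blocked=[]
Op 5: conn=24 S1=46 S2=34 S3=6 blocked=[]
Op 6: conn=5 S1=27 S2=34 S3=6 blocked=[]
Op 7: conn=-8 S1=27 S2=34 S3=-7 blocked=[1, 2, 3]
Op 8: conn=6 S1=27 S2=34 S3=-7 blocked=[3]
Op 9: conn=32 S1=27 S2=34 S3=-7 blocked=[3]
Op 10: conn=23 S1=27 S2=25 S3=-7 blocked=[3]

Answer: S3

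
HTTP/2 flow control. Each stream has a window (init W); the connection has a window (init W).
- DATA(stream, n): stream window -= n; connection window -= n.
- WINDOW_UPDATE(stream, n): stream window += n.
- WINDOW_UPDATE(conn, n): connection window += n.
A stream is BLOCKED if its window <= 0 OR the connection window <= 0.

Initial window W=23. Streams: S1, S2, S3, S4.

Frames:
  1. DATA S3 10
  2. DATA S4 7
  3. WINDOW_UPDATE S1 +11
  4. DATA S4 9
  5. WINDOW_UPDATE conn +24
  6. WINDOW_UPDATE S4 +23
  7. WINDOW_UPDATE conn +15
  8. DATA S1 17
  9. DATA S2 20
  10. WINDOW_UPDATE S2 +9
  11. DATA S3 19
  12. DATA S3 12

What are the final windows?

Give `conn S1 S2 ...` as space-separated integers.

Op 1: conn=13 S1=23 S2=23 S3=13 S4=23 blocked=[]
Op 2: conn=6 S1=23 S2=23 S3=13 S4=16 blocked=[]
Op 3: conn=6 S1=34 S2=23 S3=13 S4=16 blocked=[]
Op 4: conn=-3 S1=34 S2=23 S3=13 S4=7 blocked=[1, 2, 3, 4]
Op 5: conn=21 S1=34 S2=23 S3=13 S4=7 blocked=[]
Op 6: conn=21 S1=34 S2=23 S3=13 S4=30 blocked=[]
Op 7: conn=36 S1=34 S2=23 S3=13 S4=30 blocked=[]
Op 8: conn=19 S1=17 S2=23 S3=13 S4=30 blocked=[]
Op 9: conn=-1 S1=17 S2=3 S3=13 S4=30 blocked=[1, 2, 3, 4]
Op 10: conn=-1 S1=17 S2=12 S3=13 S4=30 blocked=[1, 2, 3, 4]
Op 11: conn=-20 S1=17 S2=12 S3=-6 S4=30 blocked=[1, 2, 3, 4]
Op 12: conn=-32 S1=17 S2=12 S3=-18 S4=30 blocked=[1, 2, 3, 4]

Answer: -32 17 12 -18 30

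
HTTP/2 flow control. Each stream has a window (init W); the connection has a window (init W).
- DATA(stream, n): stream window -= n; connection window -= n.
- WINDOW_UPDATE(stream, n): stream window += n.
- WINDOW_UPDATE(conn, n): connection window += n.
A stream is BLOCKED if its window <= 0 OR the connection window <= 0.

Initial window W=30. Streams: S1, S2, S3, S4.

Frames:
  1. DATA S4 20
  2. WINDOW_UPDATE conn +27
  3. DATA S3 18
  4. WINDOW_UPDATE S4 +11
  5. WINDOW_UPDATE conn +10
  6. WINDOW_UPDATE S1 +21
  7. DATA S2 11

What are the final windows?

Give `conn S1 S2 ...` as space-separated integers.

Op 1: conn=10 S1=30 S2=30 S3=30 S4=10 blocked=[]
Op 2: conn=37 S1=30 S2=30 S3=30 S4=10 blocked=[]
Op 3: conn=19 S1=30 S2=30 S3=12 S4=10 blocked=[]
Op 4: conn=19 S1=30 S2=30 S3=12 S4=21 blocked=[]
Op 5: conn=29 S1=30 S2=30 S3=12 S4=21 blocked=[]
Op 6: conn=29 S1=51 S2=30 S3=12 S4=21 blocked=[]
Op 7: conn=18 S1=51 S2=19 S3=12 S4=21 blocked=[]

Answer: 18 51 19 12 21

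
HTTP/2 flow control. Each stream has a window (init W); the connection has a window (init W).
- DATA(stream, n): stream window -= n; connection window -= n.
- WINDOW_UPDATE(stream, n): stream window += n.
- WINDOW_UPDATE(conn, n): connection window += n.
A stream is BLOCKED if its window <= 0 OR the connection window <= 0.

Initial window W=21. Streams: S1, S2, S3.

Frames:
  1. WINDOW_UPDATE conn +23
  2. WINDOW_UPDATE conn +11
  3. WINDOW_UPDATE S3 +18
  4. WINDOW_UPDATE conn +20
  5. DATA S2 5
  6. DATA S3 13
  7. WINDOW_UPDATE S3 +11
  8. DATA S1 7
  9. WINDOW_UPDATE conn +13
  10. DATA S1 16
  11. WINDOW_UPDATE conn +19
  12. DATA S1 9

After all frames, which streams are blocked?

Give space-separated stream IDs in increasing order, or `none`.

Op 1: conn=44 S1=21 S2=21 S3=21 blocked=[]
Op 2: conn=55 S1=21 S2=21 S3=21 blocked=[]
Op 3: conn=55 S1=21 S2=21 S3=39 blocked=[]
Op 4: conn=75 S1=21 S2=21 S3=39 blocked=[]
Op 5: conn=70 S1=21 S2=16 S3=39 blocked=[]
Op 6: conn=57 S1=21 S2=16 S3=26 blocked=[]
Op 7: conn=57 S1=21 S2=16 S3=37 blocked=[]
Op 8: conn=50 S1=14 S2=16 S3=37 blocked=[]
Op 9: conn=63 S1=14 S2=16 S3=37 blocked=[]
Op 10: conn=47 S1=-2 S2=16 S3=37 blocked=[1]
Op 11: conn=66 S1=-2 S2=16 S3=37 blocked=[1]
Op 12: conn=57 S1=-11 S2=16 S3=37 blocked=[1]

Answer: S1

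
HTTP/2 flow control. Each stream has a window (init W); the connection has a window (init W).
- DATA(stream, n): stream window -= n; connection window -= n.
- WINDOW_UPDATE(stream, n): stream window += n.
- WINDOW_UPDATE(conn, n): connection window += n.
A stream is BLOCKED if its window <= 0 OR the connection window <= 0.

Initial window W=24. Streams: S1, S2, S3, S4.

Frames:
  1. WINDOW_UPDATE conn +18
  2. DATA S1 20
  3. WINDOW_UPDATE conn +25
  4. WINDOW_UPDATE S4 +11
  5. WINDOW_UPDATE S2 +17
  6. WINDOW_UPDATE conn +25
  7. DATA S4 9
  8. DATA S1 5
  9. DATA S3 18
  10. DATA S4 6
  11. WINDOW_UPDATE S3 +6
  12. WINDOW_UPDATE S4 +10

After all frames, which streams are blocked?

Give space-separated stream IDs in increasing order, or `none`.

Answer: S1

Derivation:
Op 1: conn=42 S1=24 S2=24 S3=24 S4=24 blocked=[]
Op 2: conn=22 S1=4 S2=24 S3=24 S4=24 blocked=[]
Op 3: conn=47 S1=4 S2=24 S3=24 S4=24 blocked=[]
Op 4: conn=47 S1=4 S2=24 S3=24 S4=35 blocked=[]
Op 5: conn=47 S1=4 S2=41 S3=24 S4=35 blocked=[]
Op 6: conn=72 S1=4 S2=41 S3=24 S4=35 blocked=[]
Op 7: conn=63 S1=4 S2=41 S3=24 S4=26 blocked=[]
Op 8: conn=58 S1=-1 S2=41 S3=24 S4=26 blocked=[1]
Op 9: conn=40 S1=-1 S2=41 S3=6 S4=26 blocked=[1]
Op 10: conn=34 S1=-1 S2=41 S3=6 S4=20 blocked=[1]
Op 11: conn=34 S1=-1 S2=41 S3=12 S4=20 blocked=[1]
Op 12: conn=34 S1=-1 S2=41 S3=12 S4=30 blocked=[1]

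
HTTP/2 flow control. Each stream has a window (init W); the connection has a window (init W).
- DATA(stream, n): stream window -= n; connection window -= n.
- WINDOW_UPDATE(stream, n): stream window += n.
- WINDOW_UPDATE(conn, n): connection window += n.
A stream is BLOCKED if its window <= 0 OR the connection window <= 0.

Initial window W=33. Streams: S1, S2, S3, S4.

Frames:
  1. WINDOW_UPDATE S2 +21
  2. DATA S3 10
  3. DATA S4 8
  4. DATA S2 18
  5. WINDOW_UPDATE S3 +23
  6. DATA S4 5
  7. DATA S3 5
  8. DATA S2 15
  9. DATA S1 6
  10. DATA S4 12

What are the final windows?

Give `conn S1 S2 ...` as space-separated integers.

Answer: -46 27 21 41 8

Derivation:
Op 1: conn=33 S1=33 S2=54 S3=33 S4=33 blocked=[]
Op 2: conn=23 S1=33 S2=54 S3=23 S4=33 blocked=[]
Op 3: conn=15 S1=33 S2=54 S3=23 S4=25 blocked=[]
Op 4: conn=-3 S1=33 S2=36 S3=23 S4=25 blocked=[1, 2, 3, 4]
Op 5: conn=-3 S1=33 S2=36 S3=46 S4=25 blocked=[1, 2, 3, 4]
Op 6: conn=-8 S1=33 S2=36 S3=46 S4=20 blocked=[1, 2, 3, 4]
Op 7: conn=-13 S1=33 S2=36 S3=41 S4=20 blocked=[1, 2, 3, 4]
Op 8: conn=-28 S1=33 S2=21 S3=41 S4=20 blocked=[1, 2, 3, 4]
Op 9: conn=-34 S1=27 S2=21 S3=41 S4=20 blocked=[1, 2, 3, 4]
Op 10: conn=-46 S1=27 S2=21 S3=41 S4=8 blocked=[1, 2, 3, 4]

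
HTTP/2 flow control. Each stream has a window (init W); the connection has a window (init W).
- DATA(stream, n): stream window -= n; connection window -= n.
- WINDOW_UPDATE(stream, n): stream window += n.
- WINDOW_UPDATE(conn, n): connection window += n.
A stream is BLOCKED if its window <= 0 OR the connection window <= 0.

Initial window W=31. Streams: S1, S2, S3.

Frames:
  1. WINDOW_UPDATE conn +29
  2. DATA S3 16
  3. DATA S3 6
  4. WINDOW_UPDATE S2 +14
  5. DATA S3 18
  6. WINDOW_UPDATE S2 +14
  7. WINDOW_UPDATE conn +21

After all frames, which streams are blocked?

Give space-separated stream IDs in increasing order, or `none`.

Answer: S3

Derivation:
Op 1: conn=60 S1=31 S2=31 S3=31 blocked=[]
Op 2: conn=44 S1=31 S2=31 S3=15 blocked=[]
Op 3: conn=38 S1=31 S2=31 S3=9 blocked=[]
Op 4: conn=38 S1=31 S2=45 S3=9 blocked=[]
Op 5: conn=20 S1=31 S2=45 S3=-9 blocked=[3]
Op 6: conn=20 S1=31 S2=59 S3=-9 blocked=[3]
Op 7: conn=41 S1=31 S2=59 S3=-9 blocked=[3]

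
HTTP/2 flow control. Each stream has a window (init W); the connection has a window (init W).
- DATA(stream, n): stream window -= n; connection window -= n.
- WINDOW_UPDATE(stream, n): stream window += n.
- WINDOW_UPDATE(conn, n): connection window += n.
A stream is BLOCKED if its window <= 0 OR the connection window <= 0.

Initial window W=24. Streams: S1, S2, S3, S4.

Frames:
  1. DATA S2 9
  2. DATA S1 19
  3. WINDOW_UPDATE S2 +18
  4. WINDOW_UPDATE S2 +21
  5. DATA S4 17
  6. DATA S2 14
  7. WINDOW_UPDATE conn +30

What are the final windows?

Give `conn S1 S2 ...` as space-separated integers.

Op 1: conn=15 S1=24 S2=15 S3=24 S4=24 blocked=[]
Op 2: conn=-4 S1=5 S2=15 S3=24 S4=24 blocked=[1, 2, 3, 4]
Op 3: conn=-4 S1=5 S2=33 S3=24 S4=24 blocked=[1, 2, 3, 4]
Op 4: conn=-4 S1=5 S2=54 S3=24 S4=24 blocked=[1, 2, 3, 4]
Op 5: conn=-21 S1=5 S2=54 S3=24 S4=7 blocked=[1, 2, 3, 4]
Op 6: conn=-35 S1=5 S2=40 S3=24 S4=7 blocked=[1, 2, 3, 4]
Op 7: conn=-5 S1=5 S2=40 S3=24 S4=7 blocked=[1, 2, 3, 4]

Answer: -5 5 40 24 7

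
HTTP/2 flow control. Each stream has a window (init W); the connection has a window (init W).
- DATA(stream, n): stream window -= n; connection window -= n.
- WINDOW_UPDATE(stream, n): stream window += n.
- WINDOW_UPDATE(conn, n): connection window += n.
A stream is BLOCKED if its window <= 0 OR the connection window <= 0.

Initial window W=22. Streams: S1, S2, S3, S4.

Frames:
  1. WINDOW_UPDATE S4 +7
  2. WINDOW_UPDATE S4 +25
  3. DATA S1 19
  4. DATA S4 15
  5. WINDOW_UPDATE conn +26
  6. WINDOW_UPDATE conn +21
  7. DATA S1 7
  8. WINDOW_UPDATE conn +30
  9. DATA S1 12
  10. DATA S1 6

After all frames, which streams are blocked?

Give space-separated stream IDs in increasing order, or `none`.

Answer: S1

Derivation:
Op 1: conn=22 S1=22 S2=22 S3=22 S4=29 blocked=[]
Op 2: conn=22 S1=22 S2=22 S3=22 S4=54 blocked=[]
Op 3: conn=3 S1=3 S2=22 S3=22 S4=54 blocked=[]
Op 4: conn=-12 S1=3 S2=22 S3=22 S4=39 blocked=[1, 2, 3, 4]
Op 5: conn=14 S1=3 S2=22 S3=22 S4=39 blocked=[]
Op 6: conn=35 S1=3 S2=22 S3=22 S4=39 blocked=[]
Op 7: conn=28 S1=-4 S2=22 S3=22 S4=39 blocked=[1]
Op 8: conn=58 S1=-4 S2=22 S3=22 S4=39 blocked=[1]
Op 9: conn=46 S1=-16 S2=22 S3=22 S4=39 blocked=[1]
Op 10: conn=40 S1=-22 S2=22 S3=22 S4=39 blocked=[1]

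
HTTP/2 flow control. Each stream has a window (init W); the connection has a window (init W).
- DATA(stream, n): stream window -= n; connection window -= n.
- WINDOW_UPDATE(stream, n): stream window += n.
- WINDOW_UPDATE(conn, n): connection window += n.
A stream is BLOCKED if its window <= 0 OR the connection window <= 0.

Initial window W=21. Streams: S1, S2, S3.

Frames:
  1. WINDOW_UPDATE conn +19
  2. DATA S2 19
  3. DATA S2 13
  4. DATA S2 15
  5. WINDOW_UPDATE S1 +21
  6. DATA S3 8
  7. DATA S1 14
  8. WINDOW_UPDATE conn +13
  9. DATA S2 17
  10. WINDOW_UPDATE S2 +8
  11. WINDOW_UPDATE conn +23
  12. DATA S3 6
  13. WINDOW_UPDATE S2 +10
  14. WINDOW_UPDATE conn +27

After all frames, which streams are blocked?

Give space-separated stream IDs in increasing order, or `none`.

Op 1: conn=40 S1=21 S2=21 S3=21 blocked=[]
Op 2: conn=21 S1=21 S2=2 S3=21 blocked=[]
Op 3: conn=8 S1=21 S2=-11 S3=21 blocked=[2]
Op 4: conn=-7 S1=21 S2=-26 S3=21 blocked=[1, 2, 3]
Op 5: conn=-7 S1=42 S2=-26 S3=21 blocked=[1, 2, 3]
Op 6: conn=-15 S1=42 S2=-26 S3=13 blocked=[1, 2, 3]
Op 7: conn=-29 S1=28 S2=-26 S3=13 blocked=[1, 2, 3]
Op 8: conn=-16 S1=28 S2=-26 S3=13 blocked=[1, 2, 3]
Op 9: conn=-33 S1=28 S2=-43 S3=13 blocked=[1, 2, 3]
Op 10: conn=-33 S1=28 S2=-35 S3=13 blocked=[1, 2, 3]
Op 11: conn=-10 S1=28 S2=-35 S3=13 blocked=[1, 2, 3]
Op 12: conn=-16 S1=28 S2=-35 S3=7 blocked=[1, 2, 3]
Op 13: conn=-16 S1=28 S2=-25 S3=7 blocked=[1, 2, 3]
Op 14: conn=11 S1=28 S2=-25 S3=7 blocked=[2]

Answer: S2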